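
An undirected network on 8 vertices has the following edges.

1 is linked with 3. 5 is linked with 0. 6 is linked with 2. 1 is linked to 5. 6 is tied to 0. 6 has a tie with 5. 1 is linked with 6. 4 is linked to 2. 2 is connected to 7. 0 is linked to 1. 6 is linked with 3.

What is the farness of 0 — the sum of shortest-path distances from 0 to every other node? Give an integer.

13

Distances from 0: 1:1, 2:2, 3:2, 4:3, 5:1, 6:1, 7:3.
Sum = 1 + 2 + 2 + 3 + 1 + 1 + 3 = 13.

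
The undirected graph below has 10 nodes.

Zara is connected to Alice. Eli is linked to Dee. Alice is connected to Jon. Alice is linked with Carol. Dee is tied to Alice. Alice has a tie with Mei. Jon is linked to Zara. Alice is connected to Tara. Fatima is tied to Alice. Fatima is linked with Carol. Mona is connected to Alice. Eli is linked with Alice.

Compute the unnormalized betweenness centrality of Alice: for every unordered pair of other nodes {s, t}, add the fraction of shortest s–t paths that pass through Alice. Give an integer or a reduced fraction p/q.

Pairs whose geodesics pass through Alice — Fatima–Mona: 1; Fatima–Tara: 1; Fatima–Zara: 1; Fatima–Jon: 1; Fatima–Eli: 1; Fatima–Dee: 1; Fatima–Mei: 1; Carol–Mona: 1; Carol–Tara: 1; Carol–Zara: 1; Carol–Jon: 1; Carol–Eli: 1; Carol–Dee: 1; Carol–Mei: 1 … (+19 more pairs).
All other pairs contribute 0.
Summing the contributions gives betweenness(Alice) = 33.

33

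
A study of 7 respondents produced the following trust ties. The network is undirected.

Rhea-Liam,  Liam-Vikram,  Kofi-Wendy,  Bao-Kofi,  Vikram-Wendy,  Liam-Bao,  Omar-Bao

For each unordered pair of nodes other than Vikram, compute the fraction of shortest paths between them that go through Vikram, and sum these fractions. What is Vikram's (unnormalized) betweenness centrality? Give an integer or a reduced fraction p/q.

2

Pairs whose geodesics pass through Vikram — Liam–Wendy: 1; Wendy–Rhea: 1.
All other pairs contribute 0.
Summing the contributions gives betweenness(Vikram) = 2.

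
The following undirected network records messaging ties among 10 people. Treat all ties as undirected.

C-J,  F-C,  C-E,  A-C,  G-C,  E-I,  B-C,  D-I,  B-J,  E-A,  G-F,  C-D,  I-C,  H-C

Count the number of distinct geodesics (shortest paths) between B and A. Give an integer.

The shortest distance is 2, and the only length-2 path is B–C–A. So there is exactly 1 shortest path.

1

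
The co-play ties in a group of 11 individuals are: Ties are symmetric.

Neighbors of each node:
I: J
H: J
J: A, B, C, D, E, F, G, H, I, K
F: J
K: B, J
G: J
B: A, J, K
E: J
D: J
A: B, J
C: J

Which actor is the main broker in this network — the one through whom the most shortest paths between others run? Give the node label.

J

Unnormalized betweenness of each node: A:0, B:1/2, C:0, D:0, E:0, F:0, G:0, H:0, I:0, J:85/2, K:0.
J has the largest value, 85/2, making it the main broker — the node through which the most shortest paths run.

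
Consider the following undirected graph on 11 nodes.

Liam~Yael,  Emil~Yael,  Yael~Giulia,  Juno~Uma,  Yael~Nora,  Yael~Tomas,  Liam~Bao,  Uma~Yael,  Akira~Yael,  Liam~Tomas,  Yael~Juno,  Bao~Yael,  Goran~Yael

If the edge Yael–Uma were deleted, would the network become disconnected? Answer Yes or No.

No

Even without that edge, Yael still reaches Uma via Yael – Juno – Uma, so the network stays connected. Not a bridge.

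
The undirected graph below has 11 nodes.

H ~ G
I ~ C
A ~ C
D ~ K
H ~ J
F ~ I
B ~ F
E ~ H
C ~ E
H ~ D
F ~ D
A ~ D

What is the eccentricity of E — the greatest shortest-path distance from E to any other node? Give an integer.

Distances from E: A:2, B:4, C:1, D:2, F:3, G:2, H:1, I:2, J:2, K:3.
The largest is 4 (to B), so the eccentricity of E is 4.

4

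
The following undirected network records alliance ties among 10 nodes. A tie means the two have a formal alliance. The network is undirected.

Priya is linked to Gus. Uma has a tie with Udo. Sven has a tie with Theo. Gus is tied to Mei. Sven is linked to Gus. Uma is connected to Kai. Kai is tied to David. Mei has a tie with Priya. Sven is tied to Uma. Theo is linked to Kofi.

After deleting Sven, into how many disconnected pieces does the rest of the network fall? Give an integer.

Without Sven, the remaining ties split the others into: {Gus, Mei, Priya}; {David, Kai, Udo, Uma}; {Kofi, Theo}.
That's 3 separate components.

3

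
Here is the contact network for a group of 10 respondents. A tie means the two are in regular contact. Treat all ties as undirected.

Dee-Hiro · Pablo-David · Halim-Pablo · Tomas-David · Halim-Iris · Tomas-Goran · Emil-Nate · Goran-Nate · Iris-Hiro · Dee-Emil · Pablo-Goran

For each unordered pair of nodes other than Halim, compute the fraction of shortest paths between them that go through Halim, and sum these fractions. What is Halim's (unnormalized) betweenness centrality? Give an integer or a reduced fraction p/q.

17/2

Pairs whose geodesics pass through Halim — Pablo–Iris: 1; Pablo–Hiro: 1; Pablo–Dee: 1/2; Iris–Nate: 1/2; Iris–Goran: 1; Iris–Tomas: 2/2; Iris–David: 1; Hiro–Goran: 1/2; Hiro–Tomas: 2/3; Hiro–David: 1; Dee–David: 1/3.
All other pairs contribute 0.
Summing the contributions gives betweenness(Halim) = 17/2.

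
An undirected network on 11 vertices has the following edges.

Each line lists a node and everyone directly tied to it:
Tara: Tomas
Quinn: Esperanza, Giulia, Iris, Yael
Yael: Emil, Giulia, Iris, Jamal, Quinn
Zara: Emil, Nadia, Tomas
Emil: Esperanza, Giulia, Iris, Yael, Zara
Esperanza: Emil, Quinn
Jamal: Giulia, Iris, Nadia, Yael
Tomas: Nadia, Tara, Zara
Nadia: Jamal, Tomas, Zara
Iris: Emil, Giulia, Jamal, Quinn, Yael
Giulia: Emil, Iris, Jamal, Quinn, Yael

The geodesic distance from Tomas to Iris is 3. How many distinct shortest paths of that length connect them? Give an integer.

2

The shortest distance is 3. The length-3 paths are: Tomas–Nadia–Jamal–Iris; Tomas–Zara–Emil–Iris.
That gives 2 distinct shortest paths.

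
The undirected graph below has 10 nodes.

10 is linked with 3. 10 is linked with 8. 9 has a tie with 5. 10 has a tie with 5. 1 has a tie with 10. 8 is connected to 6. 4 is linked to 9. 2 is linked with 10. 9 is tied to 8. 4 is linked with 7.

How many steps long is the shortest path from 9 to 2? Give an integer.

One shortest route is 9 – 8 – 10 – 2, which uses 3 edges, and at distance 2 from 9 we only reach {6, 7, 10}, which does not include 2. So d(9,2) = 3.

3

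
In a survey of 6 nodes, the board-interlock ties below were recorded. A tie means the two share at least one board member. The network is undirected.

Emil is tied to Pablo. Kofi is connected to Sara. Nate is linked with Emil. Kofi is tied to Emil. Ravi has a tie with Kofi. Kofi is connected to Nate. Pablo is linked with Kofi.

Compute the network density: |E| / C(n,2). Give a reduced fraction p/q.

There are 7 edges and 6 nodes, so the maximum possible is C(6,2) = 15.
Density = 7/15.

7/15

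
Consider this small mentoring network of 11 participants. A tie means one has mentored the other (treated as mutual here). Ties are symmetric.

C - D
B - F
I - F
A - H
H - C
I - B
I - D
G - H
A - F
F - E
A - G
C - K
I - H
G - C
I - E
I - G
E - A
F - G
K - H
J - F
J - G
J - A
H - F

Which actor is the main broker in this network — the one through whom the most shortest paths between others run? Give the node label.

I

Unnormalized betweenness of each node: A:199/84, B:0, C:41/12, D:71/105, E:5/12, F:842/105, G:2413/420, H:1889/210, I:983/105, J:0, K:0.
I has the largest value, 983/105, making it the main broker — the node through which the most shortest paths run.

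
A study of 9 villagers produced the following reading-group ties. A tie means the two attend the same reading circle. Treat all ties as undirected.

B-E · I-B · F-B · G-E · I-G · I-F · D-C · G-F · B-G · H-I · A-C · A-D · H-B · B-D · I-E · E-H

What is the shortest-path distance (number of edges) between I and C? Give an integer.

3

One shortest route is I – B – D – C, which uses 3 edges, and at distance 2 from I we only reach {D}, which does not include C. So d(I,C) = 3.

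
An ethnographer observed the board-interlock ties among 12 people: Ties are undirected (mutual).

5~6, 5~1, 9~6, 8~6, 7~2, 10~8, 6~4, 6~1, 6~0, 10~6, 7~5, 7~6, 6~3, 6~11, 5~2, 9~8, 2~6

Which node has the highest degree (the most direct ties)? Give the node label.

Degrees — 0:1, 1:2, 2:3, 3:1, 4:1, 5:4, 6:11, 7:3, 8:3, 9:2, 10:2, 11:1.
The maximum is 11, attained only by 6.

6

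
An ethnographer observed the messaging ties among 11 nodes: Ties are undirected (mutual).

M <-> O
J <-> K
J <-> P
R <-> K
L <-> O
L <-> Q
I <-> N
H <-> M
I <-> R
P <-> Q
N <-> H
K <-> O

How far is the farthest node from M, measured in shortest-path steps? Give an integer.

Distances from M: H:1, I:3, J:3, K:2, L:2, N:2, O:1, P:4, Q:3, R:3.
The largest is 4 (to P), so the eccentricity of M is 4.

4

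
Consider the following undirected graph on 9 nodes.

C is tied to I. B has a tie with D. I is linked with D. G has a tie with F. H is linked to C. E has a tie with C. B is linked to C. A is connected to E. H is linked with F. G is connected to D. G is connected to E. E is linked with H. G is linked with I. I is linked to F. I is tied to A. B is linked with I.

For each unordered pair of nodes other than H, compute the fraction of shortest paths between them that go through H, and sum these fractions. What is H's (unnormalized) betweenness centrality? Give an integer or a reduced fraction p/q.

Pairs whose geodesics pass through H — C–F: 1/2; F–E: 1/2.
All other pairs contribute 0.
Summing the contributions gives betweenness(H) = 1.

1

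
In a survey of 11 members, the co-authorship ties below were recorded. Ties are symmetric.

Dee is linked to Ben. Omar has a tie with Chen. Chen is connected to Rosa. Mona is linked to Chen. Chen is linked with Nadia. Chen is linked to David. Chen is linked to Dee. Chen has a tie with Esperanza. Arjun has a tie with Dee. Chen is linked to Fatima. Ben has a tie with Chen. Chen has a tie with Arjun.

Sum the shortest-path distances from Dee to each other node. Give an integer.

17

Distances from Dee: Arjun:1, Ben:1, Chen:1, David:2, Esperanza:2, Fatima:2, Mona:2, Nadia:2, Omar:2, Rosa:2.
Sum = 1 + 1 + 1 + 2 + 2 + 2 + 2 + 2 + 2 + 2 = 17.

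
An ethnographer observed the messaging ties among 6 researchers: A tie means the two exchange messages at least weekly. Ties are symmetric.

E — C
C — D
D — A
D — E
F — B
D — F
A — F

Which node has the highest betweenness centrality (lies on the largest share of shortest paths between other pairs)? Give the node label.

D

Unnormalized betweenness of each node: A:0, B:0, C:0, D:6, E:0, F:4.
D has the largest value, 6, making it the main broker — the node through which the most shortest paths run.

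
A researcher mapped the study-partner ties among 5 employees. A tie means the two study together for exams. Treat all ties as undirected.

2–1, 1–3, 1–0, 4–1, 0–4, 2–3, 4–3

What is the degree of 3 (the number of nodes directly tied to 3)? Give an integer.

3 is directly tied to 1, 2, and 4. That is 3 neighbors, so the degree of 3 is 3.

3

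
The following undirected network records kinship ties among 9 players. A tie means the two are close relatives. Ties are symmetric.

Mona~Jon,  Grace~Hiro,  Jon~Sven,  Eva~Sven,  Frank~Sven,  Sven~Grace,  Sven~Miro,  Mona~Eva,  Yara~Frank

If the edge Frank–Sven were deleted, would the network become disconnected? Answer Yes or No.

Without the Frank–Sven edge there is no alternate route between Frank and Sven, so the network disconnects. It is a bridge.

Yes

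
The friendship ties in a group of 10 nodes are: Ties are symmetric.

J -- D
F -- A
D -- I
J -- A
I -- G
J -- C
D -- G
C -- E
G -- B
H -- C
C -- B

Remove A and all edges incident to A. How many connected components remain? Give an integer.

Without A, the remaining ties split the others into: {B, C, D, E, G, H, I, J}; {F}.
That's 2 separate components.

2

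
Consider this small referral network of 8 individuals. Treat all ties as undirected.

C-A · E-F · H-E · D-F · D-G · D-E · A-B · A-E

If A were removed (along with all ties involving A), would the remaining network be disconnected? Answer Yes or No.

Yes

Removing A leaves {B} with no path to {D, E, F, G, and H}, so the network splits into 3 components. A is a cut vertex.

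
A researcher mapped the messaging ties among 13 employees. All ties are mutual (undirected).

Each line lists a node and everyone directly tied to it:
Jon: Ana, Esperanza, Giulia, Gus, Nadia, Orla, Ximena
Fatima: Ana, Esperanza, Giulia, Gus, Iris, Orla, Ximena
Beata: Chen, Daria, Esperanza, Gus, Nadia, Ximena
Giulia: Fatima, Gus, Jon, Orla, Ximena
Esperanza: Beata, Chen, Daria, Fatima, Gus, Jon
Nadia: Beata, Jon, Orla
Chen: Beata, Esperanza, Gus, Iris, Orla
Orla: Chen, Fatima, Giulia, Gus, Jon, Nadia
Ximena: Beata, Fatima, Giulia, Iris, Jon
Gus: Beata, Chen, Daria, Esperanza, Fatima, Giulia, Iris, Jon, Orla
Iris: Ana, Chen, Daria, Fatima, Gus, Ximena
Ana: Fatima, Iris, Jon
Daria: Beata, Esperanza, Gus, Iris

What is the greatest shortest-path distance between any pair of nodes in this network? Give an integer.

Eccentricity of each node (its greatest distance to any other): Ana:3, Beata:3, Chen:2, Daria:2, Esperanza:2, Fatima:2, Giulia:2, Gus:2, Iris:3, Jon:2, Nadia:3, Orla:2, Ximena:2.
The maximum eccentricity is 3, realized for instance by the pair Iris–Nadia via Iris – Gus – Orla – Nadia. So the diameter is 3.

3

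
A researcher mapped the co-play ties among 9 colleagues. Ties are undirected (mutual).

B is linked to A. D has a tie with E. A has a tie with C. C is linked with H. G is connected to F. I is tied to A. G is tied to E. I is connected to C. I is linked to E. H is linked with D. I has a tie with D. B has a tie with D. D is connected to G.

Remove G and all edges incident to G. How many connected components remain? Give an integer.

Without G, the remaining ties split the others into: {F}; {A, B, C, D, E, H, I}.
That's 2 separate components.

2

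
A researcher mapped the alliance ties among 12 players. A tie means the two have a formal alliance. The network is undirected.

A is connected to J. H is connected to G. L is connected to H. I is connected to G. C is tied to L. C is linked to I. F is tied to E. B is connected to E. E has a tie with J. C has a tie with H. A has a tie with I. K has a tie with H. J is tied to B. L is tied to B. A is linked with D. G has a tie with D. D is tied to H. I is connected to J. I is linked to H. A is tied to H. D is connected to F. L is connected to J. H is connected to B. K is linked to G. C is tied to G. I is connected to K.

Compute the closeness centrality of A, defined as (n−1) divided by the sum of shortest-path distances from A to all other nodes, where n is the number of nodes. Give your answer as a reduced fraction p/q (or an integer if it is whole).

11/18

Distances from A: B:2, C:2, D:1, E:2, F:2, G:2, H:1, I:1, J:1, K:2, L:2. Sum = 18.
n = 12, so closeness = 11/18.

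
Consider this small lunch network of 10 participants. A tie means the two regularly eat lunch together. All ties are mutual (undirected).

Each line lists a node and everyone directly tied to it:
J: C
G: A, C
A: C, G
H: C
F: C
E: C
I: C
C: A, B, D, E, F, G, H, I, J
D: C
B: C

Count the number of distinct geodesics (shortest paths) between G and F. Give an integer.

The shortest distance is 2, and the only length-2 path is G–C–F. So there is exactly 1 shortest path.

1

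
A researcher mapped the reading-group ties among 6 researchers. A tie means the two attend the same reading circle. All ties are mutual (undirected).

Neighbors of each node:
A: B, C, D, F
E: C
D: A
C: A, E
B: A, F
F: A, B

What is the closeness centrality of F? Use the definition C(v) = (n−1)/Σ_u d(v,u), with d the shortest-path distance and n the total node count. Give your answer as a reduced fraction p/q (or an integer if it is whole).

Distances from F: A:1, B:1, C:2, D:2, E:3. Sum = 9.
n = 6, so closeness = 5/9.

5/9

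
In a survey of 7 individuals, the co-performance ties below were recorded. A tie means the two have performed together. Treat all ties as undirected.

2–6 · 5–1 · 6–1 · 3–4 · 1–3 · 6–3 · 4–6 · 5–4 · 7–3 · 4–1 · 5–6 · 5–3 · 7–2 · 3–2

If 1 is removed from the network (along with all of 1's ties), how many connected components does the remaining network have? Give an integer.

1

1's neighbors (3, 4, 5, and 6) remain reachable from one another through other ties, so the rest of the network stays in one piece.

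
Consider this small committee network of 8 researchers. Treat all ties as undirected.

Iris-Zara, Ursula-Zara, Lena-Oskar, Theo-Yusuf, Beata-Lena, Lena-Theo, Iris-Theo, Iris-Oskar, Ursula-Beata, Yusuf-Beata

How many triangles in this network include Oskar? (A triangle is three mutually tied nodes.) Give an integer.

Oskar's neighbors are Iris and Lena, but none of them are tied to each other, so no triangle contains Oskar.

0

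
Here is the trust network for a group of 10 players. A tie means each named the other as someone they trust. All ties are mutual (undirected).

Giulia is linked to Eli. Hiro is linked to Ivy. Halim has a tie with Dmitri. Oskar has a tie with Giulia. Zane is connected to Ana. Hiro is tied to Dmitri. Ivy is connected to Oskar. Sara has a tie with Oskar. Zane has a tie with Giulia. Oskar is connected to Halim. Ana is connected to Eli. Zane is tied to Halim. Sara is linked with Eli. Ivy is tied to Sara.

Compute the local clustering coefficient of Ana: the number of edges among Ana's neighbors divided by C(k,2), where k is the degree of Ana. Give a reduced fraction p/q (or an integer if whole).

Ana's neighbors: Eli and Zane (k = 2).
Possible neighbor pairs: C(2,2) = 1. Edges among them: none → e = 0.
Clustering(Ana) = 0/1.

0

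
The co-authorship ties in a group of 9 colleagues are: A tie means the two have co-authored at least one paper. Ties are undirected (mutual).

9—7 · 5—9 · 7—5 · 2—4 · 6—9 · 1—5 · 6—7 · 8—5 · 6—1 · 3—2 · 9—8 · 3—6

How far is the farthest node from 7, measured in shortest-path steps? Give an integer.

Distances from 7: 1:2, 2:3, 3:2, 4:4, 5:1, 6:1, 8:2, 9:1.
The largest is 4 (to 4), so the eccentricity of 7 is 4.

4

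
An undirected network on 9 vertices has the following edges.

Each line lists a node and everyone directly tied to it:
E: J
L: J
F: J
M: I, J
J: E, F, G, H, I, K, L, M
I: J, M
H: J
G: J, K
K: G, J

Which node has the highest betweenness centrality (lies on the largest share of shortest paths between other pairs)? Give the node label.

Unnormalized betweenness of each node: E:0, F:0, G:0, H:0, I:0, J:26, K:0, L:0, M:0.
J has the largest value, 26, making it the main broker — the node through which the most shortest paths run.

J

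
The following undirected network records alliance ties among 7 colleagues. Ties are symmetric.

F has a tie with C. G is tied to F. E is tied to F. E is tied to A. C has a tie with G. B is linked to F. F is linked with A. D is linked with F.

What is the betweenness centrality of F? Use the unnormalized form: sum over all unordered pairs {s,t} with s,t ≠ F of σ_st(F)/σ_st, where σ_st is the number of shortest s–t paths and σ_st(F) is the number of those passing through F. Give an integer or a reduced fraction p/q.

Pairs whose geodesics pass through F — E–D: 1; E–C: 1; E–G: 1; E–B: 1; A–D: 1; A–C: 1; A–G: 1; A–B: 1; D–C: 1; D–G: 1; D–B: 1; C–B: 1; G–B: 1.
All other pairs contribute 0.
Summing the contributions gives betweenness(F) = 13.

13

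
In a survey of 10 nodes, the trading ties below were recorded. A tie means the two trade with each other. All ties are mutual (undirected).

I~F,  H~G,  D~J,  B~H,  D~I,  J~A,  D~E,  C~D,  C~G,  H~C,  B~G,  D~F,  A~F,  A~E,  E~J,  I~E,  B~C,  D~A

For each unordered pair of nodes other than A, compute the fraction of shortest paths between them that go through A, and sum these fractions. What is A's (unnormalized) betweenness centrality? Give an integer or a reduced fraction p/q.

Pairs whose geodesics pass through A — E–F: 1/3; F–J: 1/2.
All other pairs contribute 0.
Summing the contributions gives betweenness(A) = 5/6.

5/6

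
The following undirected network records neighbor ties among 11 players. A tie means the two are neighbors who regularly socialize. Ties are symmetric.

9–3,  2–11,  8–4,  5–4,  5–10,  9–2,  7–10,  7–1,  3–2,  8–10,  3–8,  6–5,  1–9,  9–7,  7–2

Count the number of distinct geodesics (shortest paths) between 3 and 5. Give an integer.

The shortest distance is 3. The length-3 paths are: 3–8–10–5; 3–8–4–5.
That gives 2 distinct shortest paths.

2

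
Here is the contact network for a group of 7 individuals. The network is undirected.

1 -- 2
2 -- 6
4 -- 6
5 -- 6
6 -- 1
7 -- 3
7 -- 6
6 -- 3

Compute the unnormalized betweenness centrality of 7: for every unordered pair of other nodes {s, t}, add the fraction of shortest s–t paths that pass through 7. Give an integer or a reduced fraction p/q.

No shortest path between any pair of other nodes passes through 7.
Summing the contributions gives betweenness(7) = 0.

0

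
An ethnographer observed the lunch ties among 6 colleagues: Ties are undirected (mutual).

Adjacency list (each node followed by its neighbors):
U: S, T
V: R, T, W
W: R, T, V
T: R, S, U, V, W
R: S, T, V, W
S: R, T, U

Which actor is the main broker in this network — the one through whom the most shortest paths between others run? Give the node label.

T

Unnormalized betweenness of each node: R:1, S:1/2, T:7/2, U:0, V:0, W:0.
T has the largest value, 7/2, making it the main broker — the node through which the most shortest paths run.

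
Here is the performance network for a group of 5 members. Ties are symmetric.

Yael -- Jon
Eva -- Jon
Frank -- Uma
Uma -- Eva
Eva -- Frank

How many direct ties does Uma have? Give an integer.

Uma is directly tied to Eva and Frank. That is 2 neighbors, so the degree of Uma is 2.

2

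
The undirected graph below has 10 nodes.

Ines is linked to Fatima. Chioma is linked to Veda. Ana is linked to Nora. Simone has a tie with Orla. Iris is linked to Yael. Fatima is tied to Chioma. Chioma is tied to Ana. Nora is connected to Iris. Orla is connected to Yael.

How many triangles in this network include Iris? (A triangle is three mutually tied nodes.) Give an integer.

Iris's neighbors are Nora and Yael, but none of them are tied to each other, so no triangle contains Iris.

0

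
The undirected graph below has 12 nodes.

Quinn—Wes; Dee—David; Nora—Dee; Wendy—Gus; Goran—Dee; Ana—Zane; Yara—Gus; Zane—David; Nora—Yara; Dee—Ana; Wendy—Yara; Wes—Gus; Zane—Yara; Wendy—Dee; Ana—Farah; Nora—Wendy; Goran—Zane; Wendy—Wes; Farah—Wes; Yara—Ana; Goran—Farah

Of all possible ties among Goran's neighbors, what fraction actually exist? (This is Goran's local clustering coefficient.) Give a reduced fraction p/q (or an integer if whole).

Goran's neighbors: Dee, Farah, and Zane (k = 3).
Possible neighbor pairs: C(3,2) = 3. Edges among them: none → e = 0.
Clustering(Goran) = 0/3 = 0.

0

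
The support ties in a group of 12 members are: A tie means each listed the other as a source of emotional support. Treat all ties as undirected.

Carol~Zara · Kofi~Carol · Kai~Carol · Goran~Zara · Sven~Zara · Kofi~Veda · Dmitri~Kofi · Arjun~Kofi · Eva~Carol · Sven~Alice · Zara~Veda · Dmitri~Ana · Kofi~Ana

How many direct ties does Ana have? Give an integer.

2

Ana is directly tied to Dmitri and Kofi. That is 2 neighbors, so the degree of Ana is 2.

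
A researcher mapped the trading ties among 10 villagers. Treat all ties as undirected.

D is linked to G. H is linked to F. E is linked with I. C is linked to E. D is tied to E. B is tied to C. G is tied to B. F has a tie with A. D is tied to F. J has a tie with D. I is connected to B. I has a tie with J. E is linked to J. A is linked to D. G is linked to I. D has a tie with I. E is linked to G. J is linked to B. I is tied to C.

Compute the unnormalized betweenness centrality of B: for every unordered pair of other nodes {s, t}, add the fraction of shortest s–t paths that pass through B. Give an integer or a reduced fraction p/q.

Pairs whose geodesics pass through B — C–G: 1/3; C–J: 1/3; G–J: 1/4.
All other pairs contribute 0.
Summing the contributions gives betweenness(B) = 11/12.

11/12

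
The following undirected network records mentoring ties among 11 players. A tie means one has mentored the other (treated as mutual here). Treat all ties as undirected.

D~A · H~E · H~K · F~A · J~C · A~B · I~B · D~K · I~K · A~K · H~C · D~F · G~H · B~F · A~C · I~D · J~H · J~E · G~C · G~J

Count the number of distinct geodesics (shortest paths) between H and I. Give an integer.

The shortest distance is 2, and the only length-2 path is H–K–I. So there is exactly 1 shortest path.

1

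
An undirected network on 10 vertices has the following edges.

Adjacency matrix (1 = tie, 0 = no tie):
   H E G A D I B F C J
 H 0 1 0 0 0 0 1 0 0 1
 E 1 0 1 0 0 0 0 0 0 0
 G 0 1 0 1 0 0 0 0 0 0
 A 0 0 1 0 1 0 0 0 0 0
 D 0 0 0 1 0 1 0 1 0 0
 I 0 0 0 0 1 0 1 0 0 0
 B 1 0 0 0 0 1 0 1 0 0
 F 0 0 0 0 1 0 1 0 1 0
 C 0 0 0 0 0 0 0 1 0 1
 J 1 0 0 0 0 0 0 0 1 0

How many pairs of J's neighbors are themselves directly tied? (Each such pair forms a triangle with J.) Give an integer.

0

J's neighbors are C and H, but none of them are tied to each other, so no triangle contains J.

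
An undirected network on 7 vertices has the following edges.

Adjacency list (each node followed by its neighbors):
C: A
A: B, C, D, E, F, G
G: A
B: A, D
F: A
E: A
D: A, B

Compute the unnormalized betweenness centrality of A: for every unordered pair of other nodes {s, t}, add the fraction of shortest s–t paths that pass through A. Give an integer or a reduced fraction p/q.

14

Pairs whose geodesics pass through A — C–B: 1; C–D: 1; C–E: 1; C–G: 1; C–F: 1; B–E: 1; B–G: 1; B–F: 1; D–E: 1; D–G: 1; D–F: 1; E–G: 1; E–F: 1; G–F: 1.
All other pairs contribute 0.
Summing the contributions gives betweenness(A) = 14.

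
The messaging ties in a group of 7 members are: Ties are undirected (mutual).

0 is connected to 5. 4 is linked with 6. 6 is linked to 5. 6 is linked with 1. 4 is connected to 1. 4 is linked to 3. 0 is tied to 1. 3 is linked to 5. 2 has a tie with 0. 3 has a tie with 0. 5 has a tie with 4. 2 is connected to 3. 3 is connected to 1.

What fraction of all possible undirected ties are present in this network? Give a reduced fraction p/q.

13/21

There are 13 edges and 7 nodes, so the maximum possible is C(7,2) = 21.
Density = 13/21.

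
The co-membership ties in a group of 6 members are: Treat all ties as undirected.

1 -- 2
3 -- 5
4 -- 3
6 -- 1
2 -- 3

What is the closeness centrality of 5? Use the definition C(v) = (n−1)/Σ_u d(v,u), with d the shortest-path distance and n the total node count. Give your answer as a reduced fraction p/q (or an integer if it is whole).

5/12

Distances from 5: 1:3, 2:2, 3:1, 4:2, 6:4. Sum = 12.
n = 6, so closeness = 5/12.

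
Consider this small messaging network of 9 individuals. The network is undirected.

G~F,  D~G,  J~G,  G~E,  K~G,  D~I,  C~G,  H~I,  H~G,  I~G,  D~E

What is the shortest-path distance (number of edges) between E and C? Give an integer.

One shortest route is E – G – C, which uses 2 edges, and E and C are not directly tied, so nothing shorter exists. So d(E,C) = 2.

2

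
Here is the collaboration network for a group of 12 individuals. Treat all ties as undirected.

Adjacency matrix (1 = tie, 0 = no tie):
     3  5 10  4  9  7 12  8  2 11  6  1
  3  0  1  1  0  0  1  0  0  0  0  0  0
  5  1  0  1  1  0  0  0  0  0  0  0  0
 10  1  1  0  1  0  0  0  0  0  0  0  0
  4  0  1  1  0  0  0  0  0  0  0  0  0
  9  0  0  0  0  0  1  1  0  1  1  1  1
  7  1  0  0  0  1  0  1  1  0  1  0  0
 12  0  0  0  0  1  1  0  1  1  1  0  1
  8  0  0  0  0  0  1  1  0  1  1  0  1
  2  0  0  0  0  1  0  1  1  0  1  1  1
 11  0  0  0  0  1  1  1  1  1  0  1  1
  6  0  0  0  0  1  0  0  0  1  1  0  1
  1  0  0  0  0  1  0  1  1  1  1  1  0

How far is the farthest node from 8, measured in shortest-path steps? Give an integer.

Distances from 8: 1:1, 2:1, 3:2, 4:4, 5:3, 6:2, 7:1, 9:2, 10:3, 11:1, 12:1.
The largest is 4 (to 4), so the eccentricity of 8 is 4.

4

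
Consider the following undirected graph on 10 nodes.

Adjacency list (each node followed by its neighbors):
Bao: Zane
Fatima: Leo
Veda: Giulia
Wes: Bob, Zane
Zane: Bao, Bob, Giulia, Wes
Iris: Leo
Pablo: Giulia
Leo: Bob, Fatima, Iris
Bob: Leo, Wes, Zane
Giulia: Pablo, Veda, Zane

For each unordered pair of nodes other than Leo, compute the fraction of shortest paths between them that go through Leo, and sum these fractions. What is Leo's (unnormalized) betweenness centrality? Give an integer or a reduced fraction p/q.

Pairs whose geodesics pass through Leo — Wes–Iris: 1; Wes–Fatima: 1; Iris–Veda: 1; Iris–Zane: 1; Iris–Fatima: 1; Iris–Bao: 1; Iris–Bob: 1; Iris–Giulia: 1; Iris–Pablo: 1; Veda–Fatima: 1; Zane–Fatima: 1; Fatima–Bao: 1; Fatima–Bob: 1; Fatima–Giulia: 1 … (+1 more pairs).
All other pairs contribute 0.
Summing the contributions gives betweenness(Leo) = 15.

15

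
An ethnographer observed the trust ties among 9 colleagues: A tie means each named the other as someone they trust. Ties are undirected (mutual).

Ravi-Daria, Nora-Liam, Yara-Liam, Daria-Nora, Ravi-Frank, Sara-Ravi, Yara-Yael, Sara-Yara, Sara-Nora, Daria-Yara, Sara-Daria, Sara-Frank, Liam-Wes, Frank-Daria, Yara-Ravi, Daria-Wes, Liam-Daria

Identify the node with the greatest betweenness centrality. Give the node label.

Daria

Unnormalized betweenness of each node: Daria:26/3, Frank:0, Liam:13/6, Nora:1/3, Ravi:2/3, Sara:7/3, Wes:0, Yael:0, Yara:47/6.
Daria has the largest value, 26/3, making it the main broker — the node through which the most shortest paths run.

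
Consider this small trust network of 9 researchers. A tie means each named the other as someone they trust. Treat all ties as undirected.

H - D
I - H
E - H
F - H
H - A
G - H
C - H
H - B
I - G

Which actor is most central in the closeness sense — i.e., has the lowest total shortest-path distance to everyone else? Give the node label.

H

Farness (sum of distances to all others) for each node — A:15, B:15, C:15, D:15, E:15, F:15, G:14, H:8, I:14.
The smallest farness is 8, for H, so H has the highest closeness.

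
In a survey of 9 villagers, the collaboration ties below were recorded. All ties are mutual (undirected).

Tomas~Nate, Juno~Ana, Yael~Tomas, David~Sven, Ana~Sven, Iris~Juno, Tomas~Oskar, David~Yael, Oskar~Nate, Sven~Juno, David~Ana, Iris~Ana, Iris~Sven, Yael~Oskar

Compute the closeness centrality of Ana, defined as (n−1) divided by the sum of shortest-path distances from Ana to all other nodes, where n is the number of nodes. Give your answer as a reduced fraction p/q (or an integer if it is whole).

1/2

Distances from Ana: David:1, Iris:1, Juno:1, Nate:4, Oskar:3, Sven:1, Tomas:3, Yael:2. Sum = 16.
n = 9, so closeness = 8/16 = 1/2.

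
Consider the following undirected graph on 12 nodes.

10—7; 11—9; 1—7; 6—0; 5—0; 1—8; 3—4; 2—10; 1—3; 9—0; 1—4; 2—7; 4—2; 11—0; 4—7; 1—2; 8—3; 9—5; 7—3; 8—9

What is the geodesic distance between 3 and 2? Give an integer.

One shortest route is 3 – 7 – 2, which uses 2 edges, and 3 and 2 are not directly tied, so nothing shorter exists. So d(3,2) = 2.

2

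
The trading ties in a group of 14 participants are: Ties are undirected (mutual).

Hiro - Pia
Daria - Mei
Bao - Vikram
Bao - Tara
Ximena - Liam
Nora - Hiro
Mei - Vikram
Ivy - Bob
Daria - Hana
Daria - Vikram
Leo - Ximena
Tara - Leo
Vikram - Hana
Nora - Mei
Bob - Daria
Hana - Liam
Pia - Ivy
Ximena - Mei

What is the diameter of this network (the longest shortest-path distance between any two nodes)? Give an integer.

Eccentricity of each node (its greatest distance to any other): Bao:5, Bob:4, Daria:3, Hana:4, Hiro:5, Ivy:5, Leo:5, Liam:5, Mei:3, Nora:4, Pia:6, Tara:6, Vikram:4, Ximena:4.
The maximum eccentricity is 6, realized for instance by the pair Pia–Tara via Pia – Hiro – Nora – Mei – Ximena – Leo – Tara. So the diameter is 6.

6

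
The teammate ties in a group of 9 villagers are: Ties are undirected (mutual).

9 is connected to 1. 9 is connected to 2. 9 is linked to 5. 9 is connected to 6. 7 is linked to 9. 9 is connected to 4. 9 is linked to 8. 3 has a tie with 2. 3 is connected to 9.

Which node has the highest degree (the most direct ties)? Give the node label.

Degrees — 1:1, 2:2, 3:2, 4:1, 5:1, 6:1, 7:1, 8:1, 9:8.
The maximum is 8, attained only by 9.

9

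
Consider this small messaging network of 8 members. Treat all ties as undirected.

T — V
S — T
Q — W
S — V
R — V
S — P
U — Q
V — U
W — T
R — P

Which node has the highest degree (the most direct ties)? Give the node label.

V

Degrees — P:2, Q:2, R:2, S:3, T:3, U:2, V:4, W:2.
The maximum is 4, attained only by V.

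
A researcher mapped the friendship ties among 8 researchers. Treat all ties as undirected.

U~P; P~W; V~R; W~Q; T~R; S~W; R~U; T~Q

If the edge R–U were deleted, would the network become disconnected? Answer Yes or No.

Even without that edge, R still reaches U via R – T – Q – W – P – U, so the network stays connected. Not a bridge.

No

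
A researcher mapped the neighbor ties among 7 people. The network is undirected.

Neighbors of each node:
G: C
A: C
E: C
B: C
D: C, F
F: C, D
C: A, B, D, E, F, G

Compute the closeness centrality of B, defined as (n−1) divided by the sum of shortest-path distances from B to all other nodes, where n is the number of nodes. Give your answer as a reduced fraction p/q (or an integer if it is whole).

6/11

Distances from B: A:2, C:1, D:2, E:2, F:2, G:2. Sum = 11.
n = 7, so closeness = 6/11.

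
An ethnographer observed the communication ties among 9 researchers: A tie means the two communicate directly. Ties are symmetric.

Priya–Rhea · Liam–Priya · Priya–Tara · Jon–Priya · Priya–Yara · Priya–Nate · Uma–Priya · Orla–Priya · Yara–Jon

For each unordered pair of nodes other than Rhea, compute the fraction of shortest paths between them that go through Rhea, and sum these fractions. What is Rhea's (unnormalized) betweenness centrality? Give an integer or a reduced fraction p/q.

0

No shortest path between any pair of other nodes passes through Rhea.
Summing the contributions gives betweenness(Rhea) = 0.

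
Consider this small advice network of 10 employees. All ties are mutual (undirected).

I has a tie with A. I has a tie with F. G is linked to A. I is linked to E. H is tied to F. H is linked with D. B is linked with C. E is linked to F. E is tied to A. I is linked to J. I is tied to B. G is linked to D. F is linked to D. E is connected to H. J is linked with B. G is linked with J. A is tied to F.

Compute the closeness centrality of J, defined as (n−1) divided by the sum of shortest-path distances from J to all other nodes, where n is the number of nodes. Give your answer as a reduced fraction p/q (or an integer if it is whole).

9/16

Distances from J: A:2, B:1, C:2, D:2, E:2, F:2, G:1, H:3, I:1. Sum = 16.
n = 10, so closeness = 9/16.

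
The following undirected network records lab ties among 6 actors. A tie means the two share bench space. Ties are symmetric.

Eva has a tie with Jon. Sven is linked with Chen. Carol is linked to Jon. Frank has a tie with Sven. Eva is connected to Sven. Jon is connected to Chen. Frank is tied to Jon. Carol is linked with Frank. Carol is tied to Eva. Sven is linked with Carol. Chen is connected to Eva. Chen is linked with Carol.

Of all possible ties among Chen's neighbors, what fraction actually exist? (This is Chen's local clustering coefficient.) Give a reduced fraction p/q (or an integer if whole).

Chen's neighbors: Carol, Eva, Jon, and Sven (k = 4).
Possible neighbor pairs: C(4,2) = 6. Edges among them: Carol–Eva, Carol–Jon, Carol–Sven, Eva–Jon, Eva–Sven → e = 5.
Clustering(Chen) = 5/6.

5/6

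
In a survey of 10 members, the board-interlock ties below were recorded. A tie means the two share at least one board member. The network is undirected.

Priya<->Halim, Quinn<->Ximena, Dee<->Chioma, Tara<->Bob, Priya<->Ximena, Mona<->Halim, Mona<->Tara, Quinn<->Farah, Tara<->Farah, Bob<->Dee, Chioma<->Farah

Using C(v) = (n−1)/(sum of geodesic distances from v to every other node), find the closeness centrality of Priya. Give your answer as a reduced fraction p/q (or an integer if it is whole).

9/25

Distances from Priya: Bob:4, Chioma:4, Dee:5, Farah:3, Halim:1, Mona:2, Quinn:2, Tara:3, Ximena:1. Sum = 25.
n = 10, so closeness = 9/25.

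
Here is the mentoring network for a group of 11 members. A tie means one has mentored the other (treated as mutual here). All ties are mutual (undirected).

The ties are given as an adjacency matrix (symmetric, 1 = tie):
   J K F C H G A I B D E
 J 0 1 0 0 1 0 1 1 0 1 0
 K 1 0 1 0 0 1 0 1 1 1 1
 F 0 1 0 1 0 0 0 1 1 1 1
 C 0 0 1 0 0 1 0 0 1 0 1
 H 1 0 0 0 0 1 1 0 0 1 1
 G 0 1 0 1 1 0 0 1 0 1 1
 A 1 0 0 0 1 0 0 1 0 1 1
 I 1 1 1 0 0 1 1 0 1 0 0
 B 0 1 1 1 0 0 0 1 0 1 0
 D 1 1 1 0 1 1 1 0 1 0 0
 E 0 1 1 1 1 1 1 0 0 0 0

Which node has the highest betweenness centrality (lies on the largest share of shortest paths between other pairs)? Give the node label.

Unnormalized betweenness of each node: A:1061/780, B:205/156, C:47/60, D:1217/260, E:734/195, F:409/195, G:2281/780, H:463/390, I:381/130, J:1, K:769/260.
D has the largest value, 1217/260, making it the main broker — the node through which the most shortest paths run.

D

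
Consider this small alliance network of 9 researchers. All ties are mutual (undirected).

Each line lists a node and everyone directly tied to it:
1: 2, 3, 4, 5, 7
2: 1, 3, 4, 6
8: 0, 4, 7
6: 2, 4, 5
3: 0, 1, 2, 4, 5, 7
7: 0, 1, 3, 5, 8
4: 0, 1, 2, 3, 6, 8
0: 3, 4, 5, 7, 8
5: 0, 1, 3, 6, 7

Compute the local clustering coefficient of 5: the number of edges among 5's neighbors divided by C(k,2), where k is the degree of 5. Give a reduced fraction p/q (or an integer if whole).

5's neighbors: 0, 1, 3, 6, and 7 (k = 5).
Possible neighbor pairs: C(5,2) = 10. Edges among them: 0–3, 0–7, 1–3, 1–7, 3–7 → e = 5.
Clustering(5) = 5/10 = 1/2.

1/2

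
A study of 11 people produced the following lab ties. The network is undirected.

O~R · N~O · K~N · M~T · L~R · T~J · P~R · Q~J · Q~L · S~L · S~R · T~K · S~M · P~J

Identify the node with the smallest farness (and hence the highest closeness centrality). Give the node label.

R

Farness (sum of distances to all others) for each node — J:20, K:24, L:21, M:22, N:25, O:22, P:21, Q:23, R:18, S:20, T:20.
The smallest farness is 18, for R, so R has the highest closeness.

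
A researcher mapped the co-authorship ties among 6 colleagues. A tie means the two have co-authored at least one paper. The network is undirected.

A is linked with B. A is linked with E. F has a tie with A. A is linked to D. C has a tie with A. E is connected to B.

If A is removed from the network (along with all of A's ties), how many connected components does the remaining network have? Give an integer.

Without A, the remaining ties split the others into: {B, E}; {F}; {D}; {C}.
That's 4 separate components.

4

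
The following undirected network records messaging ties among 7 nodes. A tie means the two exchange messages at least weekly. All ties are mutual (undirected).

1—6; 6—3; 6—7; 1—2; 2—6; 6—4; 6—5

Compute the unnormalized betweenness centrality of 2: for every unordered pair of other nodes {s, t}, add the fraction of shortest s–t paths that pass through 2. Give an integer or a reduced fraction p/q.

No shortest path between any pair of other nodes passes through 2.
Summing the contributions gives betweenness(2) = 0.

0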